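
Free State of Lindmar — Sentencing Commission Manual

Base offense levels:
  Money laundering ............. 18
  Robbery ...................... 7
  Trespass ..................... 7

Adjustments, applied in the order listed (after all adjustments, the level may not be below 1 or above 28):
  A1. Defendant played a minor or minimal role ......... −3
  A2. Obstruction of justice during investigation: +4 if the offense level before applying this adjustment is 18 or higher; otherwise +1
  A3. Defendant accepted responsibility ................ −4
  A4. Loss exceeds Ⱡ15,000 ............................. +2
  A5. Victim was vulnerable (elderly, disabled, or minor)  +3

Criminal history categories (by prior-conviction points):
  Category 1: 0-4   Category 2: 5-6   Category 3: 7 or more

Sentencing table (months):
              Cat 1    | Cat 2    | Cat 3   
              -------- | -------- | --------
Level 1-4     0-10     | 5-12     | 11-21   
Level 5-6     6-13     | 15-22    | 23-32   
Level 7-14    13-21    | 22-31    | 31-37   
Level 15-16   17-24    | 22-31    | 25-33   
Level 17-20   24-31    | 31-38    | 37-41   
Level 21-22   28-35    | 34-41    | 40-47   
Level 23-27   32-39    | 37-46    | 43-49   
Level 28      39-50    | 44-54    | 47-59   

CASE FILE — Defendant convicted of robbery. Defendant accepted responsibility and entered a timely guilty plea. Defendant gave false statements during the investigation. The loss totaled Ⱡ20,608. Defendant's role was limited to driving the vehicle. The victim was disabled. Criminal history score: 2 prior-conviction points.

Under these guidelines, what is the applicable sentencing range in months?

6-13 months

Base offense level for robbery: 7.
A1 applies: 7 − 3 = 4.
A2 applies (level before this adjustment is 4 < 18, so +1): 4 + 1 = 5.
A3 applies: 5 − 4 = 1.
A4 applies: 1 + 2 = 3.
A5 applies: 3 + 3 = 6.
Final offense level: 6.
Criminal history: 2 prior points → Category 1 (0-4).
Level 6 falls in the 5-6 band.
Grid: Level 5-6 × Category 1 = 6-13 months.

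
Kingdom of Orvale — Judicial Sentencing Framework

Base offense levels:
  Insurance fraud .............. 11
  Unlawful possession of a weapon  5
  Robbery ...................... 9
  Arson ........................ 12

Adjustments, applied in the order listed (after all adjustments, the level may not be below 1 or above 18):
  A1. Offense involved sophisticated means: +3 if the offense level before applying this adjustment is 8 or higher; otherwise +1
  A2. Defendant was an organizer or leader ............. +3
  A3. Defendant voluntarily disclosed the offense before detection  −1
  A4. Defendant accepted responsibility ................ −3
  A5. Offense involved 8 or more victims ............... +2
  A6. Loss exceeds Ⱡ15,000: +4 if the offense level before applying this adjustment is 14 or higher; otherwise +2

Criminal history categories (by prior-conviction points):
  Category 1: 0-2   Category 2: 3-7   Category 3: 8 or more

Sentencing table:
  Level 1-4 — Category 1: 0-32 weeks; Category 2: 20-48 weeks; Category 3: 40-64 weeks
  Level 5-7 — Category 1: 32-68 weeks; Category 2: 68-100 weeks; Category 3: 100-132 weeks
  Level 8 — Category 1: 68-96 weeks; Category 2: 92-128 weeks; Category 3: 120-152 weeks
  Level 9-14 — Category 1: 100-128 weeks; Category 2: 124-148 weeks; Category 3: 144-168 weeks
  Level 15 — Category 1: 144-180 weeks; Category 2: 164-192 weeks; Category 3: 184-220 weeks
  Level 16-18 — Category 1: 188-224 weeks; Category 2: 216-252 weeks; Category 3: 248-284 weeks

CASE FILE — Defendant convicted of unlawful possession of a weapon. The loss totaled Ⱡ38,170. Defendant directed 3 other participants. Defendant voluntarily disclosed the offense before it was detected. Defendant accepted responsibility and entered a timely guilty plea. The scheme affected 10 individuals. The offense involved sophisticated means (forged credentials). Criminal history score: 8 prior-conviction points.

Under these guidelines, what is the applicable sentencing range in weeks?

144-168 weeks

Base offense level for unlawful possession of a weapon: 5.
A1 applies (level before this adjustment is 5 < 8, so +1): 5 + 1 = 6.
A2 applies: 6 + 3 = 9.
A3 applies: 9 − 1 = 8.
A4 applies: 8 − 3 = 5.
A5 applies: 5 + 2 = 7.
A6 applies (level before this adjustment is 7 < 14, so +2): 7 + 2 = 9.
Final offense level: 9.
Criminal history: 8 prior points → Category 3 (8+).
Level 9 falls in the 9-14 band.
Grid: Level 9-14 × Category 3 = 144-168 weeks.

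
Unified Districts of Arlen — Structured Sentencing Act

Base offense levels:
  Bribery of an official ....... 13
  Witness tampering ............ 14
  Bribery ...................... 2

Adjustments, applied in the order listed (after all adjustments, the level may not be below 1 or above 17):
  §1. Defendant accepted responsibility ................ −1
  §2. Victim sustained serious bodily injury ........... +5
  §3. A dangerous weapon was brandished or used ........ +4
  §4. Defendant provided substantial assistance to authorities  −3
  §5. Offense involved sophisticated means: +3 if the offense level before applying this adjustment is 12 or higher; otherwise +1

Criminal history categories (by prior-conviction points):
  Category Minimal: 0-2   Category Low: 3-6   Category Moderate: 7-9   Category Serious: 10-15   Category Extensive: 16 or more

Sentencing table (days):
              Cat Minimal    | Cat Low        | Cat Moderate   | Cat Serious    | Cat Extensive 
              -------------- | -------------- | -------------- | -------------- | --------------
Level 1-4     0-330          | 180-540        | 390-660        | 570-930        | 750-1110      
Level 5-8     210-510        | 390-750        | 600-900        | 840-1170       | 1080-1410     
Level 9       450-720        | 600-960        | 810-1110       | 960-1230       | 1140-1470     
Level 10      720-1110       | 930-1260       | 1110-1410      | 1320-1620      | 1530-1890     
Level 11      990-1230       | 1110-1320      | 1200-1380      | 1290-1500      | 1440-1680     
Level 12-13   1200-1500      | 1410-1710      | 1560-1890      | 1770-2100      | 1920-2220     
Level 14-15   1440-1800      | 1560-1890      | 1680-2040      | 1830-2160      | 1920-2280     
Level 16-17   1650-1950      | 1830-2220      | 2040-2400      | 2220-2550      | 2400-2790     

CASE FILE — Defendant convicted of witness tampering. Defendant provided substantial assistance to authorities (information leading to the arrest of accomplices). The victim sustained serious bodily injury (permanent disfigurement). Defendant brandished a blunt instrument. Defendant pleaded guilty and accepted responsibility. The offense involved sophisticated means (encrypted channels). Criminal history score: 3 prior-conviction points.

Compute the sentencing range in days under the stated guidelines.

1830-2220 days

Base offense level for witness tampering: 14.
§1 applies: 14 − 1 = 13.
§2 applies: 13 + 5 = 18.
§3 applies: 18 + 4 = 22.
§4 applies: 22 − 3 = 19.
§5 applies (level before this adjustment is 19 ≥ 12, so +3): 19 + 3 = 22.
Level 22 exceeds the maximum of 17; capped at 17.
Final offense level: 17.
Criminal history: 3 prior points → Category Low (3-6).
Level 17 falls in the 16-17 band.
Grid: Level 16-17 × Category Low = 1830-2220 days.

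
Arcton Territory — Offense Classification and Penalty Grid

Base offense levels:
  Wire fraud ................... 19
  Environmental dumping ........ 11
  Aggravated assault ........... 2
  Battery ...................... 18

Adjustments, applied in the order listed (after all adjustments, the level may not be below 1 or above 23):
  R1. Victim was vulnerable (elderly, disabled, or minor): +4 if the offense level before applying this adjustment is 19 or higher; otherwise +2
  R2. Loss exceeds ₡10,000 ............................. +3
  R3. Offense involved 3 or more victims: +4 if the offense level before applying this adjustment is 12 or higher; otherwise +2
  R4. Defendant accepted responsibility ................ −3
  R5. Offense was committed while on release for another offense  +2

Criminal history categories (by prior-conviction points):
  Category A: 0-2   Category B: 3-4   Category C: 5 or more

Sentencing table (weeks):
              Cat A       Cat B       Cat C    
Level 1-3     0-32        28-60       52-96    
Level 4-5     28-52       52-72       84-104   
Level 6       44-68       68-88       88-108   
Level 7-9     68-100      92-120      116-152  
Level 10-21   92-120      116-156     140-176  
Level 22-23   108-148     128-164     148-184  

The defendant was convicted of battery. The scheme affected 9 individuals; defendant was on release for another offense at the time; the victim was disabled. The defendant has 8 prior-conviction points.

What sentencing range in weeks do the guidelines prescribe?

148-184 weeks

Base offense level for battery: 18.
R1 applies (level before this adjustment is 18 < 19, so +2): 18 + 2 = 20.
R2 does not apply.
R3 applies (level before this adjustment is 20 ≥ 12, so +4): 20 + 4 = 24.
R5 applies: 24 + 2 = 26.
Level 26 exceeds the maximum of 23; capped at 23.
Final offense level: 23.
Criminal history: 8 prior points → Category C (5+).
Level 23 falls in the 22-23 band.
Grid: Level 22-23 × Category C = 148-184 weeks.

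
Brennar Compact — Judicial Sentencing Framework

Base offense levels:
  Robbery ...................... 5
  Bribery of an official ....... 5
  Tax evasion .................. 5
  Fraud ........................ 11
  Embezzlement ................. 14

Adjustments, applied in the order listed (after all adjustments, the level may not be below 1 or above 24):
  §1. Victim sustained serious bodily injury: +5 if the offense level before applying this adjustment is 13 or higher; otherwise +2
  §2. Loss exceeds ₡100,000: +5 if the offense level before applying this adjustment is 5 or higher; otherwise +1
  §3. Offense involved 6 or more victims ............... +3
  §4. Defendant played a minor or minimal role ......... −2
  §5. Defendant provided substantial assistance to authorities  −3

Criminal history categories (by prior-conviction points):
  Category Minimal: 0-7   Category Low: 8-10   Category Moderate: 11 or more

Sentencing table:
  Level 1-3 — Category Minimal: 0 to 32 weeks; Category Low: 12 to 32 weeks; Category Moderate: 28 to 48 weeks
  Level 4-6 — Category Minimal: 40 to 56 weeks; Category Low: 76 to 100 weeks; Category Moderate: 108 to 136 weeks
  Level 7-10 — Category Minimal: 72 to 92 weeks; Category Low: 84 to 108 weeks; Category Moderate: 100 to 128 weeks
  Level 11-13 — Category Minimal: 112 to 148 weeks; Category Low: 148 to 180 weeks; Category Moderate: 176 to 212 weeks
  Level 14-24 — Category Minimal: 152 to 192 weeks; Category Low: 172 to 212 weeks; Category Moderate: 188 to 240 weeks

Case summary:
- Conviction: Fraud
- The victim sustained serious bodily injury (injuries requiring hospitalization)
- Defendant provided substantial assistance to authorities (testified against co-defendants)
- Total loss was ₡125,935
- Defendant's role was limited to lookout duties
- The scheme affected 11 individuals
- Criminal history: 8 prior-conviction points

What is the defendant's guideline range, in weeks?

Base offense level for fraud: 11.
§1 applies (level before this adjustment is 11 < 13, so +2): 11 + 2 = 13.
§2 applies (level before this adjustment is 13 ≥ 5, so +5): 13 + 5 = 18.
§3 applies: 18 + 3 = 21.
§4 applies: 21 − 2 = 19.
§5 applies: 19 − 3 = 16.
Final offense level: 16.
Criminal history: 8 prior points → Category Low (8-10).
Level 16 falls in the 14-24 band.
Grid: Level 14-24 × Category Low = 172-212 weeks.

172-212 weeks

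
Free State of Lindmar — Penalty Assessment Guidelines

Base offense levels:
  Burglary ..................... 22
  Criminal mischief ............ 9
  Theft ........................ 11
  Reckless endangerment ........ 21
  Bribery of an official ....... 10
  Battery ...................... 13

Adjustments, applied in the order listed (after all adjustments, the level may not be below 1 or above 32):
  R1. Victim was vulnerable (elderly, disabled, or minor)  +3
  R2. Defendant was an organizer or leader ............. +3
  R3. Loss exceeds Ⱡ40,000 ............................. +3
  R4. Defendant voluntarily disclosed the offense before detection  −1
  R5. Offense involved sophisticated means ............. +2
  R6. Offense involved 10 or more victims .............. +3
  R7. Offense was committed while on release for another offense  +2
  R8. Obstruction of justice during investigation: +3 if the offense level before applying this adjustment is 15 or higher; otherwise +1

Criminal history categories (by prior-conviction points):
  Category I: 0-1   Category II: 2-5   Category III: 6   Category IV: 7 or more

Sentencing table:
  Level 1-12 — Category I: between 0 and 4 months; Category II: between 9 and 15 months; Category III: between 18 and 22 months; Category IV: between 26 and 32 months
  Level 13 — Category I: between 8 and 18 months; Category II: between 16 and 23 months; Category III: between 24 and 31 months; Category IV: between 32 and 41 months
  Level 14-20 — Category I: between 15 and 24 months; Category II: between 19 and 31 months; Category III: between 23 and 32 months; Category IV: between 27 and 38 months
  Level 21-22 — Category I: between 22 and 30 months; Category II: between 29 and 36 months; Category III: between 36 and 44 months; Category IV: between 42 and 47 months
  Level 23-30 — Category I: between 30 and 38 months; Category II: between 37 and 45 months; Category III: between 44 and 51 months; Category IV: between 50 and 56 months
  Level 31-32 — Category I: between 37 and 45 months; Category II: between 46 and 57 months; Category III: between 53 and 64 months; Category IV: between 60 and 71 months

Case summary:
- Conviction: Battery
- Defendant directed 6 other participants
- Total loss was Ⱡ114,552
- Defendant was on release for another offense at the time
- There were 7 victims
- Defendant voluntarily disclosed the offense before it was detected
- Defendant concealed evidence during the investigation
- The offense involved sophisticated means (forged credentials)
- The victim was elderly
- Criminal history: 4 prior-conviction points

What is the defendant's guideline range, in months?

Base offense level for battery: 13.
R1 applies: 13 + 3 = 16.
R2 applies: 16 + 3 = 19.
R3 applies: 19 + 3 = 22.
R4 applies: 22 − 1 = 21.
R5 applies: 21 + 2 = 23.
R6 does not apply.
R7 applies: 23 + 2 = 25.
R8 applies (level before this adjustment is 25 ≥ 15, so +3): 25 + 3 = 28.
Final offense level: 28.
Criminal history: 4 prior points → Category II (2-5).
Level 28 falls in the 23-30 band.
Grid: Level 23-30 × Category II = 37-45 months.

37-45 months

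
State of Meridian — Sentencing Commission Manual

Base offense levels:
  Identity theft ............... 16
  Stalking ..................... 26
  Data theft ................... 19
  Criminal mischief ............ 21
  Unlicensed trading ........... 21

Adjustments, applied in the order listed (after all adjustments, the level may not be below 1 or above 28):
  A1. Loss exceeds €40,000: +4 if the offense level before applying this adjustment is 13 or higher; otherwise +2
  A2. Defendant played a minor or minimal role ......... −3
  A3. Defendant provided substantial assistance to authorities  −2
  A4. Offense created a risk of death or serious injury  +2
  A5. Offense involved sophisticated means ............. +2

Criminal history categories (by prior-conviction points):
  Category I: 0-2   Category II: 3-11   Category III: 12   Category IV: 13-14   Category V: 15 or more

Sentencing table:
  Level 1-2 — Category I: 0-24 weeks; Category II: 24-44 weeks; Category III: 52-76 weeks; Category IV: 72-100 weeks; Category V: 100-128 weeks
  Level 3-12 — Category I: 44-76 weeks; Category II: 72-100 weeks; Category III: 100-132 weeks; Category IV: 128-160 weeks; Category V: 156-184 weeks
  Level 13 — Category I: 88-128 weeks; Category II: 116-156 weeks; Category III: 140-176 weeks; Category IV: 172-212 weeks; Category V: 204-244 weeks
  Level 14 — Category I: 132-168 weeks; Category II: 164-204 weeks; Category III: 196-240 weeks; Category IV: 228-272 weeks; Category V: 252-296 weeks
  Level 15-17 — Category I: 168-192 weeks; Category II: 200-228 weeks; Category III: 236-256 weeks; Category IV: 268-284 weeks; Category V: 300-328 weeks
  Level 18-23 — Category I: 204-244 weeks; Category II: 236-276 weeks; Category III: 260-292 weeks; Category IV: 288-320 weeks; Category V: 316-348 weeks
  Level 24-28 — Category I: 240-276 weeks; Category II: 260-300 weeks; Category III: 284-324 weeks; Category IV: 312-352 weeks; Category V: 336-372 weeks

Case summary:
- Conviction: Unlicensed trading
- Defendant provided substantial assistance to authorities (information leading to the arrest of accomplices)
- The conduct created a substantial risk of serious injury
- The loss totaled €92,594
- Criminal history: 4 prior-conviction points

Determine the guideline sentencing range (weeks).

260-300 weeks

Base offense level for unlicensed trading: 21.
A1 applies (level before this adjustment is 21 ≥ 13, so +4): 21 + 4 = 25.
A3 applies: 25 − 2 = 23.
A4 applies: 23 + 2 = 25.
A5 does not apply.
Final offense level: 25.
Criminal history: 4 prior points → Category II (3-11).
Level 25 falls in the 24-28 band.
Grid: Level 24-28 × Category II = 260-300 weeks.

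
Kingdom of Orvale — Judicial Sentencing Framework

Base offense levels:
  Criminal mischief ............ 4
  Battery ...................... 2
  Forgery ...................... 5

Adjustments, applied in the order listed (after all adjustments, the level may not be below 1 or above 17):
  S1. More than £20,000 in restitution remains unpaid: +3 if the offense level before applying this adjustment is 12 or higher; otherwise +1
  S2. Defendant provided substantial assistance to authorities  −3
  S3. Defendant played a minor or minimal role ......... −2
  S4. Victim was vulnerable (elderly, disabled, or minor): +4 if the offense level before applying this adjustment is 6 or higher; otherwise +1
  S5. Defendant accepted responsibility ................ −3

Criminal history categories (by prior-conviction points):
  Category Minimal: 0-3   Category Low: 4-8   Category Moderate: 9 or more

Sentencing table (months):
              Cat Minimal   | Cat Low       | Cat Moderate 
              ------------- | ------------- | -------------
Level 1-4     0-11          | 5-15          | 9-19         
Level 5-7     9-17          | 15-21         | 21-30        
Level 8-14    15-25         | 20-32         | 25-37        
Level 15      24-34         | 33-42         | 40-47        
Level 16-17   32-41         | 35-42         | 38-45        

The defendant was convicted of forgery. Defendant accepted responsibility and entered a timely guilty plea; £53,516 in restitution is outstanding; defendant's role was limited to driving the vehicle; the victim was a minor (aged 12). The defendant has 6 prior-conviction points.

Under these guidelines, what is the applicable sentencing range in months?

5-15 months

Base offense level for forgery: 5.
S1 applies (level before this adjustment is 5 < 12, so +1): 5 + 1 = 6.
S3 applies: 6 − 2 = 4.
S4 applies (level before this adjustment is 4 < 6, so +1): 4 + 1 = 5.
S5 applies: 5 − 3 = 2.
Final offense level: 2.
Criminal history: 6 prior points → Category Low (4-8).
Level 2 falls in the 1-4 band.
Grid: Level 1-4 × Category Low = 5-15 months.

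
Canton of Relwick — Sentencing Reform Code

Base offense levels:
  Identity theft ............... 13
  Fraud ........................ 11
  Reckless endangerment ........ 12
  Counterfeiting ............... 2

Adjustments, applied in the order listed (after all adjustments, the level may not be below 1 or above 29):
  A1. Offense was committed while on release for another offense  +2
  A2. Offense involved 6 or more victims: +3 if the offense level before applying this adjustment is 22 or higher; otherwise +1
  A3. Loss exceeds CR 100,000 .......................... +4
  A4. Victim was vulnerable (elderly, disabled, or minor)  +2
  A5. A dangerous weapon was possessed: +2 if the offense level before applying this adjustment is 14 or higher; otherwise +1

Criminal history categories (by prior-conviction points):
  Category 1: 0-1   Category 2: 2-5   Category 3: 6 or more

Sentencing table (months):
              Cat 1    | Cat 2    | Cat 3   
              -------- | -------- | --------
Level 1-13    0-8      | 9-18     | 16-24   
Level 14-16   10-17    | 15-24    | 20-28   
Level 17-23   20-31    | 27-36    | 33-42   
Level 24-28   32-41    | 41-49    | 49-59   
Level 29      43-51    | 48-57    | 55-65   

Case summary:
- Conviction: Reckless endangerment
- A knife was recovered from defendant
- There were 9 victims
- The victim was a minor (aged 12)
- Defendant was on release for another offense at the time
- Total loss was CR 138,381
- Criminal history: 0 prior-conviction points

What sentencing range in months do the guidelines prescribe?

20-31 months

Base offense level for reckless endangerment: 12.
A1 applies: 12 + 2 = 14.
A2 applies (level before this adjustment is 14 < 22, so +1): 14 + 1 = 15.
A3 applies: 15 + 4 = 19.
A4 applies: 19 + 2 = 21.
A5 applies (level before this adjustment is 21 ≥ 14, so +2): 21 + 2 = 23.
Final offense level: 23.
Criminal history: 0 prior points → Category 1 (0-1).
Level 23 falls in the 17-23 band.
Grid: Level 17-23 × Category 1 = 20-31 months.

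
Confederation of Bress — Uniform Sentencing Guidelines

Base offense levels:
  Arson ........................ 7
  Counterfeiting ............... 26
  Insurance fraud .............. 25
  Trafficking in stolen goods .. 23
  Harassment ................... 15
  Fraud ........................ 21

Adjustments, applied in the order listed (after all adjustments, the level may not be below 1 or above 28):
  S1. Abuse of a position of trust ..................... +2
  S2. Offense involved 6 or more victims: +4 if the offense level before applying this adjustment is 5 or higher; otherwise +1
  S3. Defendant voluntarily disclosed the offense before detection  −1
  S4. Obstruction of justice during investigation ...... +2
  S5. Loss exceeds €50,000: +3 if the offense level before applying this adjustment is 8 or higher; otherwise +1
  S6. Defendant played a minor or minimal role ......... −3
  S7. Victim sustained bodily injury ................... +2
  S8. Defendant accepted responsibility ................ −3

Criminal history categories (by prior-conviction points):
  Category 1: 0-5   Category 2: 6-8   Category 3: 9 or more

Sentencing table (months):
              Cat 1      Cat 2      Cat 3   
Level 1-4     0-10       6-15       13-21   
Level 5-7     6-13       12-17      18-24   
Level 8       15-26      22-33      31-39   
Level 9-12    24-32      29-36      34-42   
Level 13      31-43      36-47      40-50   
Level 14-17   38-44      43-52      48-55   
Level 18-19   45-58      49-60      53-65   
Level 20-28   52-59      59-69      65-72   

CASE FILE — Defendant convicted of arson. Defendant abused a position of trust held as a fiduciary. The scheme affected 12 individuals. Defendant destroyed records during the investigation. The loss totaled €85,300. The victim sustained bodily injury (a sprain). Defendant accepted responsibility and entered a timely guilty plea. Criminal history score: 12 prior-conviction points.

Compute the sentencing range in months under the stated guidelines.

48-55 months

Base offense level for arson: 7.
S1 applies: 7 + 2 = 9.
S2 applies (level before this adjustment is 9 ≥ 5, so +4): 9 + 4 = 13.
S3 does not apply.
S4 applies: 13 + 2 = 15.
S5 applies (level before this adjustment is 15 ≥ 8, so +3): 15 + 3 = 18.
S7 applies: 18 + 2 = 20.
S8 applies: 20 − 3 = 17.
Final offense level: 17.
Criminal history: 12 prior points → Category 3 (9+).
Level 17 falls in the 14-17 band.
Grid: Level 14-17 × Category 3 = 48-55 months.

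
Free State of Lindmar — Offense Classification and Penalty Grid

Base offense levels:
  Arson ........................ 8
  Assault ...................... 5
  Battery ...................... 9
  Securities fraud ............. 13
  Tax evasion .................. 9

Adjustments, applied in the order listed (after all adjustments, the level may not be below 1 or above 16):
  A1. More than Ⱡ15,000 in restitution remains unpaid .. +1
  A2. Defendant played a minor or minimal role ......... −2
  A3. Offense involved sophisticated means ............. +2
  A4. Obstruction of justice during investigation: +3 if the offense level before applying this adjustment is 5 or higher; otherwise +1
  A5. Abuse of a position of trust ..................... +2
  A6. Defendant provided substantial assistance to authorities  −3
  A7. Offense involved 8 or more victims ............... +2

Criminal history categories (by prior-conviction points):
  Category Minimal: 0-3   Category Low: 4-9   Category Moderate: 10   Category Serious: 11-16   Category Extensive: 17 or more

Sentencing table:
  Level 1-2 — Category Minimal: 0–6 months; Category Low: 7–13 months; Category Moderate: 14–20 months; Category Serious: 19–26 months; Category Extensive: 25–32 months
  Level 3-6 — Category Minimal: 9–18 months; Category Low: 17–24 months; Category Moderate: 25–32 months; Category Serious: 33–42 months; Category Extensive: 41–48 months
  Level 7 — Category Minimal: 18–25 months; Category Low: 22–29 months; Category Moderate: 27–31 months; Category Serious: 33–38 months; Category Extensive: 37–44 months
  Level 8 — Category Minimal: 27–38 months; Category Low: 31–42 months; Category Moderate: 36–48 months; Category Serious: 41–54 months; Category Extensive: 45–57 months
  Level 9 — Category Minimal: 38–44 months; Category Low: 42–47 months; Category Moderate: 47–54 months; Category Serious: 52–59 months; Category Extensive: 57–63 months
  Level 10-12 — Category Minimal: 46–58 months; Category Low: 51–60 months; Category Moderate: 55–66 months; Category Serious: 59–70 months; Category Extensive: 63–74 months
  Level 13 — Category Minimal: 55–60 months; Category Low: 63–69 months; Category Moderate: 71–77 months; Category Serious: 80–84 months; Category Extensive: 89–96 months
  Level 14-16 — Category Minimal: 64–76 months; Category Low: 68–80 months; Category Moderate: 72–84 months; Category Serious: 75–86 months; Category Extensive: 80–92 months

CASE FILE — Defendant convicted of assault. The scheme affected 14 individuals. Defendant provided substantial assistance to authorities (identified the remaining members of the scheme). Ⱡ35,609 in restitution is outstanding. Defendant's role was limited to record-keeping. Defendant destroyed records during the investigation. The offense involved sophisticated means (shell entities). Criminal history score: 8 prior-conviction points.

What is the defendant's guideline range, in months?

Base offense level for assault: 5.
A1 applies: 5 + 1 = 6.
A2 applies: 6 − 2 = 4.
A3 applies: 4 + 2 = 6.
A4 applies (level before this adjustment is 6 ≥ 5, so +3): 6 + 3 = 9.
A6 applies: 9 − 3 = 6.
A7 applies: 6 + 2 = 8.
Final offense level: 8.
Criminal history: 8 prior points → Category Low (4-9).
Level 8 falls in the 8 band.
Grid: Level 8 × Category Low = 31-42 months.

31-42 months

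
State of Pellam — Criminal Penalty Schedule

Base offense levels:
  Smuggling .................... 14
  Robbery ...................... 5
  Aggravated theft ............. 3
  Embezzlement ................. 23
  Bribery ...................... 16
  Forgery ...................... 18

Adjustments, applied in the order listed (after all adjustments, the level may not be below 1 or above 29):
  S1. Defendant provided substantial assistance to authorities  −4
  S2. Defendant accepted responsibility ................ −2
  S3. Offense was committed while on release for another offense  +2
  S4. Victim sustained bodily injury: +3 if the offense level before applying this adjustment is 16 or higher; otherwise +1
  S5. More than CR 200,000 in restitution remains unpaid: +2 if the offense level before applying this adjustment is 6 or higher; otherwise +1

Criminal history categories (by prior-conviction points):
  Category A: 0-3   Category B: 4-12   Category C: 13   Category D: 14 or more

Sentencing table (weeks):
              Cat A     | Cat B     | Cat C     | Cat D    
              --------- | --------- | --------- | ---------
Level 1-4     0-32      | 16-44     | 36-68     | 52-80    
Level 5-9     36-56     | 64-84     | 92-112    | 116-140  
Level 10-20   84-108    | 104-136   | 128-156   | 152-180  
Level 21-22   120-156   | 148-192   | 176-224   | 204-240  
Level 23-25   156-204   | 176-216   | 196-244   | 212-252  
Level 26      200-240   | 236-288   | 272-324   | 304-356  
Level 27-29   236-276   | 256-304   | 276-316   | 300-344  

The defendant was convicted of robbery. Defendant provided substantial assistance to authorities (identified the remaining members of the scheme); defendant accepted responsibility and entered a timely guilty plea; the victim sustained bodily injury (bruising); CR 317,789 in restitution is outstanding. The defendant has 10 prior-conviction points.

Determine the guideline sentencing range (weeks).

Base offense level for robbery: 5.
S1 applies: 5 − 4 = 1.
S2 applies: 1 − 2 = -1.
S4 applies (level before this adjustment is -1 < 16, so +1): -1 + 1 = 0.
S5 applies (level before this adjustment is 0 < 6, so +1): 0 + 1 = 1.
Final offense level: 1.
Criminal history: 10 prior points → Category B (4-12).
Level 1 falls in the 1-4 band.
Grid: Level 1-4 × Category B = 16-44 weeks.

16-44 weeks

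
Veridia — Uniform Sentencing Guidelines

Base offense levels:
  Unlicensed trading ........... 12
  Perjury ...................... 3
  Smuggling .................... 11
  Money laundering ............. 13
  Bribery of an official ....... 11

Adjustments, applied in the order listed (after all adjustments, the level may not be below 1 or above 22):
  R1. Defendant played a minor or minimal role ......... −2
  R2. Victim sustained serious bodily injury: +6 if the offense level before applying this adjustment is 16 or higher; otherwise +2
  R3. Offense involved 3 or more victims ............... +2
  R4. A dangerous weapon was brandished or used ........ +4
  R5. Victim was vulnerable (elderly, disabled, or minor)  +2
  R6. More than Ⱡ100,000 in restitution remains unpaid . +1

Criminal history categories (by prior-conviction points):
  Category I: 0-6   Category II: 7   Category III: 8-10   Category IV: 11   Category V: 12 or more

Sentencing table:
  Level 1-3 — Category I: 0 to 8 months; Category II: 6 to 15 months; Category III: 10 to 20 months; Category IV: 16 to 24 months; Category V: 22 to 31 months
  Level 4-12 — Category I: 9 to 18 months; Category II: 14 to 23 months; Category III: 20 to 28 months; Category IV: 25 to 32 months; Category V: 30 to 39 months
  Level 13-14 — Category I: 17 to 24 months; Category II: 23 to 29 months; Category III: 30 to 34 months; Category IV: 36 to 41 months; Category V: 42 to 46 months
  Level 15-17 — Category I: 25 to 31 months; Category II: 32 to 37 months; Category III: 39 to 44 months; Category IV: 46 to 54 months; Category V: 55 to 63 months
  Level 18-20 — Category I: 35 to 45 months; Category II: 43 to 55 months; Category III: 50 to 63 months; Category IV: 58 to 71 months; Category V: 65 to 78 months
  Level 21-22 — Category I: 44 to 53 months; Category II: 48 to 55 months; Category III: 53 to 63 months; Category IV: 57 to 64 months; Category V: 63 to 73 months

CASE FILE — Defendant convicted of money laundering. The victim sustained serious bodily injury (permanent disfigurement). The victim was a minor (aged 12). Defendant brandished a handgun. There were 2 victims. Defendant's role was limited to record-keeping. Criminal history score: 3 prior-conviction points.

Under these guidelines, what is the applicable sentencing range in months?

35-45 months

Base offense level for money laundering: 13.
R1 applies: 13 − 2 = 11.
R2 applies (level before this adjustment is 11 < 16, so +2): 11 + 2 = 13.
R4 applies: 13 + 4 = 17.
R5 applies: 17 + 2 = 19.
R6 does not apply.
Final offense level: 19.
Criminal history: 3 prior points → Category I (0-6).
Level 19 falls in the 18-20 band.
Grid: Level 18-20 × Category I = 35-45 months.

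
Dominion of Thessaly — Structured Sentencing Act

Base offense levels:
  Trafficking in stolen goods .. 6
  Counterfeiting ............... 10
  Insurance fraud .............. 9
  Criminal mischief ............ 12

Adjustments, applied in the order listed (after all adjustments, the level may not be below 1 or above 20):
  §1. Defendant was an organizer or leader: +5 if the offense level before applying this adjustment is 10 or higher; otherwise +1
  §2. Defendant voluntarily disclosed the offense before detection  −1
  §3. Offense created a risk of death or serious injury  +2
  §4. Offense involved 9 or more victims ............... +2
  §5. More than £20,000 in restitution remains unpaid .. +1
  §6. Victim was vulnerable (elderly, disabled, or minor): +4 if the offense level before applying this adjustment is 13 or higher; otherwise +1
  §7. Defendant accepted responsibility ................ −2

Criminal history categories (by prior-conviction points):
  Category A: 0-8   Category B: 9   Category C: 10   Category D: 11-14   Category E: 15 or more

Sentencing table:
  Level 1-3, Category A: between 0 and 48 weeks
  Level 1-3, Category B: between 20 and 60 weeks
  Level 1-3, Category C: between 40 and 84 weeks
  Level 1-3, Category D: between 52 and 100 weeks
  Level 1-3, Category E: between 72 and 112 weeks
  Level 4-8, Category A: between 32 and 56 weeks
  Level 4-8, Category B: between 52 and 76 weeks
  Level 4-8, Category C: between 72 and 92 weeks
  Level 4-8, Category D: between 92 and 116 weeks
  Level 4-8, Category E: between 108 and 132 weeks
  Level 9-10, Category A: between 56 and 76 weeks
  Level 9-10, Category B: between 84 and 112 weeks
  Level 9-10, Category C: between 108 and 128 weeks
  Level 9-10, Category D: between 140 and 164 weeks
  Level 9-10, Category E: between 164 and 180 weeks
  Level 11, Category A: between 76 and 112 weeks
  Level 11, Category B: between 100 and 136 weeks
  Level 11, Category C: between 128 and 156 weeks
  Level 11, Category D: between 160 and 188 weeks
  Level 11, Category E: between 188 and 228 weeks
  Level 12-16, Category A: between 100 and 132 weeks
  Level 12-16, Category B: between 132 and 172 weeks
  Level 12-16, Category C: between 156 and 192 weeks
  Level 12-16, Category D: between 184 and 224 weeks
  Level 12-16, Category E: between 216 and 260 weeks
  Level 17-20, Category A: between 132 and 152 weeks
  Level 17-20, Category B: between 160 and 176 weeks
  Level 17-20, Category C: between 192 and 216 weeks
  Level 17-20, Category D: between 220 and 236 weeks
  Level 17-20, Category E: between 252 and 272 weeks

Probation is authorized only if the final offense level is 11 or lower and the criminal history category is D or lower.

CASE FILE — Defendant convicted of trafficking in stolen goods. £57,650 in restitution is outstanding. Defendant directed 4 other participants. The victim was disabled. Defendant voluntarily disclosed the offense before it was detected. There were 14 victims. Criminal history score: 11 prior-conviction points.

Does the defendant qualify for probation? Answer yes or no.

Yes

Base offense level for trafficking in stolen goods: 6.
§1 applies (level before this adjustment is 6 < 10, so +1): 6 + 1 = 7.
§2 applies: 7 − 1 = 6.
§3 does not apply.
§4 applies: 6 + 2 = 8.
§5 applies: 8 + 1 = 9.
§6 applies (level before this adjustment is 9 < 13, so +1): 9 + 1 = 10.
§7 does not apply.
Final offense level: 10.
Criminal history: 11 prior points → Category D (11-14).
Level 10 falls in the 9-10 band.
Grid: Level 9-10 × Category D = 140-164 weeks.
Probation check: level 10 ≤ 11 and category D ≤ D → eligible.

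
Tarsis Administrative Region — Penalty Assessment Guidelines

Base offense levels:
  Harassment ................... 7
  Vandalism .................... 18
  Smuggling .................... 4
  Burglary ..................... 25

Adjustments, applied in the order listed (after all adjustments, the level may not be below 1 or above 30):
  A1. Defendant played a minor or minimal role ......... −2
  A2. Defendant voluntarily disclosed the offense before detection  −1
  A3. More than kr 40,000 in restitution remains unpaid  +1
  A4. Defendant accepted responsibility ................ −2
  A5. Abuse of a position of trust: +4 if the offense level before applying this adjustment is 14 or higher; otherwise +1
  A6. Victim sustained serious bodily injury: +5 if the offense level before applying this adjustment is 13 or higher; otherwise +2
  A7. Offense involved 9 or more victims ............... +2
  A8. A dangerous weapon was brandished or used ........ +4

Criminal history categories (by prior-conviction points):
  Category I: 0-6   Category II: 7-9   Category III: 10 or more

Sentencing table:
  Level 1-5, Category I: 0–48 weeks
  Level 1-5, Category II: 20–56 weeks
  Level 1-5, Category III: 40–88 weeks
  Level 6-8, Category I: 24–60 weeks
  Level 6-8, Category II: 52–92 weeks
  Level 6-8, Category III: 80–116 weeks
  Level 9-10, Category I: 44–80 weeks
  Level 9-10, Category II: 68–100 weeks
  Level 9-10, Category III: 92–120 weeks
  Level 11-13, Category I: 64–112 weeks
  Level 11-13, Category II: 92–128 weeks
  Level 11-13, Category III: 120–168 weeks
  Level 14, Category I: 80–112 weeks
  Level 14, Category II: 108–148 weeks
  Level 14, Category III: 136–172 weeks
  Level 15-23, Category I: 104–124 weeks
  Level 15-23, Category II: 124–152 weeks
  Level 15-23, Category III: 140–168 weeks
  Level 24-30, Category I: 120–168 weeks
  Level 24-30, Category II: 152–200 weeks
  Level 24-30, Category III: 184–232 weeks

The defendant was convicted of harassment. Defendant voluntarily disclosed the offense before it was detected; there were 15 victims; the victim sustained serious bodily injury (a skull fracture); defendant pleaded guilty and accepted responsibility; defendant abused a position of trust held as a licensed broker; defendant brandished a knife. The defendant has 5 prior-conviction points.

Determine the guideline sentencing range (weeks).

64-112 weeks

Base offense level for harassment: 7.
A2 applies: 7 − 1 = 6.
A3 does not apply.
A4 applies: 6 − 2 = 4.
A5 applies (level before this adjustment is 4 < 14, so +1): 4 + 1 = 5.
A6 applies (level before this adjustment is 5 < 13, so +2): 5 + 2 = 7.
A7 applies: 7 + 2 = 9.
A8 applies: 9 + 4 = 13.
Final offense level: 13.
Criminal history: 5 prior points → Category I (0-6).
Level 13 falls in the 11-13 band.
Grid: Level 11-13 × Category I = 64-112 weeks.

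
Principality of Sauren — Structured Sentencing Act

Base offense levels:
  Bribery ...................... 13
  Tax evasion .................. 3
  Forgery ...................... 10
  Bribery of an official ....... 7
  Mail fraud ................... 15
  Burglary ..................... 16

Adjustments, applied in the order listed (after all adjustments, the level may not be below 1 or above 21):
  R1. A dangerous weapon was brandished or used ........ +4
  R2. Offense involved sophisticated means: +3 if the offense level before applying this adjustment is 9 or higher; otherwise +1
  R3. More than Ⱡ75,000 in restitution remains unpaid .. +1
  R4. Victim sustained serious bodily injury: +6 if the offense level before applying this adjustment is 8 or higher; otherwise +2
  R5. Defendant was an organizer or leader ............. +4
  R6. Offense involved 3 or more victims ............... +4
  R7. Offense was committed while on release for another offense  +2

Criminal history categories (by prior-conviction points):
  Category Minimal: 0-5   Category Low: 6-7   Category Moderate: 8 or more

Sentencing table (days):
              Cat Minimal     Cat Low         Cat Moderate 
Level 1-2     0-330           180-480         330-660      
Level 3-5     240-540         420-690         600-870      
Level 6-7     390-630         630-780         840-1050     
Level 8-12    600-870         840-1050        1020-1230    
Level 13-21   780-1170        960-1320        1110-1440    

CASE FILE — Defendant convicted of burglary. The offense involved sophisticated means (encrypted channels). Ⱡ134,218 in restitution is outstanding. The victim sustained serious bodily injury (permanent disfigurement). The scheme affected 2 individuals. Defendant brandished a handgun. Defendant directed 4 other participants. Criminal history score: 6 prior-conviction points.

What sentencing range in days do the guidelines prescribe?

960-1320 days

Base offense level for burglary: 16.
R1 applies: 16 + 4 = 20.
R2 applies (level before this adjustment is 20 ≥ 9, so +3): 20 + 3 = 23.
R3 applies: 23 + 1 = 24.
R4 applies (level before this adjustment is 24 ≥ 8, so +6): 24 + 6 = 30.
R5 applies: 30 + 4 = 34.
Level 34 exceeds the maximum of 21; capped at 21.
Final offense level: 21.
Criminal history: 6 prior points → Category Low (6-7).
Level 21 falls in the 13-21 band.
Grid: Level 13-21 × Category Low = 960-1320 days.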